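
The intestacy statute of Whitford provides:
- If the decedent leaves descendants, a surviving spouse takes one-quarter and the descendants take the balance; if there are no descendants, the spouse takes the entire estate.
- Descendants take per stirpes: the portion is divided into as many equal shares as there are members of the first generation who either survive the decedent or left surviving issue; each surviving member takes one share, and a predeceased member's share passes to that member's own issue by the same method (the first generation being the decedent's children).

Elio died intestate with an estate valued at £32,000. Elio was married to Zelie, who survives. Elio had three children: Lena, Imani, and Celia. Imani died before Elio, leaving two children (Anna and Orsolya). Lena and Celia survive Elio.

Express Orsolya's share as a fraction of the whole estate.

Orsolya receives 1/8 of the estate.

Zelie takes one-quarter of £32,000 = £8,000. The remaining £24,000 passes to the descendants.
The descendants' portion (£24,000) is divided into 3 shares of £8,000: Lena and Celia each take £8,000; Imani's £8,000 share passes to Imani's issue.
Imani's share (£8,000) is divided into 2 shares of £4,000: Anna and Orsolya each take £4,000.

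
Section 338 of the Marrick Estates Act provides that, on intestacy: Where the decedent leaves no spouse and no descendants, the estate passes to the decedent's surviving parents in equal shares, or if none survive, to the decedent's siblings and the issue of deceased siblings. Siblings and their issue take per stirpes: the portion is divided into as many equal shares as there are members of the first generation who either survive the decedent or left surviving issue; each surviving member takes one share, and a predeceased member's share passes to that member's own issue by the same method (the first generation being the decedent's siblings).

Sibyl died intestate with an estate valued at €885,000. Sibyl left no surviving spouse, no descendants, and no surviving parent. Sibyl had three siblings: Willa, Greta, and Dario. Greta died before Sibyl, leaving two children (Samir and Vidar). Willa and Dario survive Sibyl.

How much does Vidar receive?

Vidar receives €147,500.

The entire €885,000 passes to the siblings and their issue.
That amount (€885,000) is divided into 3 shares of €295,000: Willa and Dario each take €295,000; Greta's €295,000 share passes to Greta's issue.
Greta's share (€295,000) is divided into 2 shares of €147,500: Samir and Vidar each take €147,500.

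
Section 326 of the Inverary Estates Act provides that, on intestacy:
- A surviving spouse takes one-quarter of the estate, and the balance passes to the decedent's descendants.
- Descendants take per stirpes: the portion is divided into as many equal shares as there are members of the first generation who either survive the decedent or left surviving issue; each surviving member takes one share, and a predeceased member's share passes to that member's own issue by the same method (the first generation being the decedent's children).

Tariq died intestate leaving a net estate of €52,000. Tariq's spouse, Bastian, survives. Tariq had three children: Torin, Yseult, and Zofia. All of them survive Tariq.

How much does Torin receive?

Torin receives €13,000.

Bastian takes one-quarter of €52,000 = €13,000. The remaining €39,000 passes to the descendants.
The descendants' portion (€39,000) is divided into 3 shares of €13,000: Torin, Yseult, and Zofia each take €13,000.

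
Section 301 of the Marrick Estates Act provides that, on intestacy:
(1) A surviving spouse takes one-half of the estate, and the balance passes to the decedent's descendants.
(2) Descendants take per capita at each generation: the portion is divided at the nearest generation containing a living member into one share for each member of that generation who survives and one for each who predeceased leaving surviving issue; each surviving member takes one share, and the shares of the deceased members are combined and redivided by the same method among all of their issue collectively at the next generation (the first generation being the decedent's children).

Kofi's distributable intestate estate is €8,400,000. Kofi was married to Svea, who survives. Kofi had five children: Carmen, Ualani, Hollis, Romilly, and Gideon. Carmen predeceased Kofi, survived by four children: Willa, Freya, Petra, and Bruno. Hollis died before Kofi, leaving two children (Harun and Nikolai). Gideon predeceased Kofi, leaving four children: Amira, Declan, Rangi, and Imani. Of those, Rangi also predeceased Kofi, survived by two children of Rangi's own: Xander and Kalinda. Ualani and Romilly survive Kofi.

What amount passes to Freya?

Svea takes one-half of €8,400,000 = €4,200,000. The remaining €4,200,000 passes to the descendants.
The descendants' portion (€4,200,000) is divided at the children's generation into 5 shares of €840,000. Ualani and Romilly each take €840,000. The 3 shares of the deceased (Carmen, Hollis, and Gideon) are combined into a pool of €2,520,000.
That pool (€2,520,000) is divided at the grandchildren's generation into 10 shares of €252,000. Willa, Freya, Petra, Bruno, Harun, Nikolai, Amira, Declan, and Imani each take €252,000. The remaining share for the deceased Rangi (€252,000) is carried to the next generation.
That pool (€252,000) is divided at the great-grandchildren's generation equally among Xander and Kalinda: €126,000 each.

Freya receives €252,000.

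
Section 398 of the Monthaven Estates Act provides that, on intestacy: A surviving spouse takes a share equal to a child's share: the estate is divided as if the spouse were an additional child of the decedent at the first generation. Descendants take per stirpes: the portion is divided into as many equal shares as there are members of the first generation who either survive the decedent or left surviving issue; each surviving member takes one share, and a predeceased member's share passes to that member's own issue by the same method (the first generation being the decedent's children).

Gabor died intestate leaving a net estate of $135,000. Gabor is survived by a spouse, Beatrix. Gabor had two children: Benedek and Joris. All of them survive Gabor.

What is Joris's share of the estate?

The spouse counts as an additional share at the children's level, so there are 3 primary shares of $45,000. Beatrix takes one such share ($45,000).
The children's combined portion ($90,000) is divided into 2 shares of $45,000: Benedek and Joris each take $45,000.

Joris receives $45,000.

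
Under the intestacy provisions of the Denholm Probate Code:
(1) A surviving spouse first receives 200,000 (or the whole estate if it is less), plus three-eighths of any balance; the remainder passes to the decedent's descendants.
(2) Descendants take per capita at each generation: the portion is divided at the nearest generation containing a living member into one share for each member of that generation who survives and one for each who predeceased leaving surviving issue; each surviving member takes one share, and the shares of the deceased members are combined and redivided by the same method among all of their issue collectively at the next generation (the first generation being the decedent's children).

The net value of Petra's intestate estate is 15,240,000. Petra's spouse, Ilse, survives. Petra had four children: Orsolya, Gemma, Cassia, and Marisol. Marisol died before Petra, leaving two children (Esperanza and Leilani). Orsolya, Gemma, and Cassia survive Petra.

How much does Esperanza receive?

Esperanza receives 1,175,000.

Ilse first takes 200,000, leaving a balance of 15,040,000. Ilse then takes three-eighths of the balance (5,640,000), for a total of 5,840,000. The remaining 9,400,000 passes to the descendants.
The descendants' portion (9,400,000) is divided at the children's generation into 4 shares of 2,350,000. Orsolya, Gemma, and Cassia each take 2,350,000. The remaining share for the deceased Marisol (2,350,000) is carried to the next generation.
That pool (2,350,000) is divided at the grandchildren's generation equally among Esperanza and Leilani: 1,175,000 each.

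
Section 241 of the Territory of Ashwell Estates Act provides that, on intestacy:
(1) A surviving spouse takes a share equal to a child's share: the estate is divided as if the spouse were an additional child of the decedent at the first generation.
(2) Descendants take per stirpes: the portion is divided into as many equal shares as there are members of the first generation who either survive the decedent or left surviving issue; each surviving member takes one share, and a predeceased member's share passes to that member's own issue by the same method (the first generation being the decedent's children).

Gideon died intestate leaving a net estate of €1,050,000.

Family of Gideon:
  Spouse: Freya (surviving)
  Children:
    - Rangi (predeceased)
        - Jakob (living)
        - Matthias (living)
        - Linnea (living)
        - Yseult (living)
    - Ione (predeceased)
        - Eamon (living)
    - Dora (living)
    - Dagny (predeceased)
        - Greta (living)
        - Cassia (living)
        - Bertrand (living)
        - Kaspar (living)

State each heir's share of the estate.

Freya: €210,000; Jakob: €52,500; Matthias: €52,500; Linnea: €52,500; Yseult: €52,500; Eamon: €210,000; Dora: €210,000; Greta: €52,500; Cassia: €52,500; Bertrand: €52,500; Kaspar: €52,500

The spouse counts as an additional share at the children's level, so there are 5 primary shares of €210,000. Freya takes one such share (€210,000).
The children's combined portion (€840,000) is divided into 4 shares of €210,000: Dora takes €210,000; Rangi's €210,000 share passes to Rangi's issue; Ione's €210,000 share passes to Ione's issue; Dagny's €210,000 share passes to Dagny's issue.
Rangi's share (€210,000) is divided into 4 shares of €52,500: Jakob, Matthias, Linnea, and Yseult each take €52,500.
Ione's share (€210,000) passes entirely to Eamon.
Dagny's share (€210,000) is divided into 4 shares of €52,500: Greta, Cassia, Bertrand, and Kaspar each take €52,500.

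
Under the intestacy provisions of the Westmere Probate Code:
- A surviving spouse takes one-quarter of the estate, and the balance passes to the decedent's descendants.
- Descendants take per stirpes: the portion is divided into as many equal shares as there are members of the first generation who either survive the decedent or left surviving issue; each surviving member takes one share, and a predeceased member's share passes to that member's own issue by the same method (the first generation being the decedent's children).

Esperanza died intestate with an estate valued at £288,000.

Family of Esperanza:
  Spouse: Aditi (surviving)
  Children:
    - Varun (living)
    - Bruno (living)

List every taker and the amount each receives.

Aditi: £72,000; Varun: £108,000; Bruno: £108,000

Aditi takes one-quarter of £288,000 = £72,000. The remaining £216,000 passes to the descendants.
The descendants' portion (£216,000) is divided into 2 shares of £108,000: Varun and Bruno each take £108,000.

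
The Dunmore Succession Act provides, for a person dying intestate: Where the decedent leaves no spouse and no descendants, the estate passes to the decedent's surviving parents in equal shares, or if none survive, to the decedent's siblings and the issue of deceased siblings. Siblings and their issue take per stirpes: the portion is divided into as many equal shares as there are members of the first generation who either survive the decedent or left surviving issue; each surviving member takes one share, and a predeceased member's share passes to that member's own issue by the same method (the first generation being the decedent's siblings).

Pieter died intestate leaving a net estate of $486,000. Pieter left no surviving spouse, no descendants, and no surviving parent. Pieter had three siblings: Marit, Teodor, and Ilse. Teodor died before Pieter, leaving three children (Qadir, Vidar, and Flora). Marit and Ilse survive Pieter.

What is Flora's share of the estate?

Flora receives $54,000.

The entire $486,000 passes to the siblings and their issue.
That amount ($486,000) is divided into 3 shares of $162,000: Marit and Ilse each take $162,000; Teodor's $162,000 share passes to Teodor's issue.
Teodor's share ($162,000) is divided into 3 shares of $54,000: Qadir, Vidar, and Flora each take $54,000.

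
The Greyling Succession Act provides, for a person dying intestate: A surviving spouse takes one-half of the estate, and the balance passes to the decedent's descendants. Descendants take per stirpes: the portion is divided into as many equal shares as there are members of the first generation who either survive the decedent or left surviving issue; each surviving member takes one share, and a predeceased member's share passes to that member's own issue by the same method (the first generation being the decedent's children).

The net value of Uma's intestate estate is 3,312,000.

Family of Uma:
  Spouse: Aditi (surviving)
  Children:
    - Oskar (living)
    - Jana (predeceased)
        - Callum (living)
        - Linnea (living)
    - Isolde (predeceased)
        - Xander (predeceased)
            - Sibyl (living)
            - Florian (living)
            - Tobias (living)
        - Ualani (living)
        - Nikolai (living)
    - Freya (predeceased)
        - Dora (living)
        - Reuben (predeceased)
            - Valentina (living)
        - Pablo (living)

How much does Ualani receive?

Aditi takes one-half of 3,312,000 = 1,656,000. The remaining 1,656,000 passes to the descendants.
The descendants' portion (1,656,000) is divided into 4 shares of 414,000: Oskar takes 414,000; Jana's 414,000 share passes to Jana's issue; Isolde's 414,000 share passes to Isolde's issue; Freya's 414,000 share passes to Freya's issue.
Jana's share (414,000) is divided into 2 shares of 207,000: Callum and Linnea each take 207,000.
Isolde's share (414,000) is divided into 3 shares of 138,000: Ualani and Nikolai each take 138,000; Xander's 138,000 share passes to Xander's issue.
Xander's share (138,000) is divided into 3 shares of 46,000: Sibyl, Florian, and Tobias each take 46,000.
Freya's share (414,000) is divided into 3 shares of 138,000: Dora and Pablo each take 138,000; Reuben's 138,000 share passes to Reuben's issue.
Reuben's share (138,000) passes entirely to Valentina.

Ualani receives 138,000.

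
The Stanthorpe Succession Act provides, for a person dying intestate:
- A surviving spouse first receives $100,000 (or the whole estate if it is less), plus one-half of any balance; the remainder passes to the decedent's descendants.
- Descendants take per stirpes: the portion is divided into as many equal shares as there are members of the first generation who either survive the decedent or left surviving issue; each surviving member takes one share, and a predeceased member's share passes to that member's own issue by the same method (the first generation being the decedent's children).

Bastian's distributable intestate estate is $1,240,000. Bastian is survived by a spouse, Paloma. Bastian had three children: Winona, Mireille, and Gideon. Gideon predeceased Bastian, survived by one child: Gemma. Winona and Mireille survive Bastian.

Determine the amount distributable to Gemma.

Gemma receives $190,000.

Paloma first takes $100,000, leaving a balance of $1,140,000. Paloma then takes one-half of the balance ($570,000), for a total of $670,000. The remaining $570,000 passes to the descendants.
The descendants' portion ($570,000) is divided into 3 shares of $190,000: Winona and Mireille each take $190,000; Gideon's $190,000 share passes to Gideon's issue.
Gideon's share ($190,000) passes entirely to Gemma.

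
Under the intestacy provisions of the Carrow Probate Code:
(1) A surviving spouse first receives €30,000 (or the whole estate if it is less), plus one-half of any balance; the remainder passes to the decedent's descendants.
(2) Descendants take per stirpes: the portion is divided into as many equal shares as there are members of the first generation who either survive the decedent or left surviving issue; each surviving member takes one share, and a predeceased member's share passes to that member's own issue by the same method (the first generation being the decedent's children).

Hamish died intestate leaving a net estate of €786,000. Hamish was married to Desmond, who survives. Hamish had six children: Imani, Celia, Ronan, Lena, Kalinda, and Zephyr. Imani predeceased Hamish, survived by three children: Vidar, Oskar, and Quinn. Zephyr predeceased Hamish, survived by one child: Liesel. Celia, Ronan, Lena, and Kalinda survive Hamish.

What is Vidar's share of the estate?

Desmond first takes €30,000, leaving a balance of €756,000. Desmond then takes one-half of the balance (€378,000), for a total of €408,000. The remaining €378,000 passes to the descendants.
The descendants' portion (€378,000) is divided into 6 shares of €63,000: Celia, Ronan, Lena, and Kalinda each take €63,000; Imani's €63,000 share passes to Imani's issue; Zephyr's €63,000 share passes to Zephyr's issue.
Imani's share (€63,000) is divided into 3 shares of €21,000: Vidar, Oskar, and Quinn each take €21,000.
Zephyr's share (€63,000) passes entirely to Liesel.

Vidar receives €21,000.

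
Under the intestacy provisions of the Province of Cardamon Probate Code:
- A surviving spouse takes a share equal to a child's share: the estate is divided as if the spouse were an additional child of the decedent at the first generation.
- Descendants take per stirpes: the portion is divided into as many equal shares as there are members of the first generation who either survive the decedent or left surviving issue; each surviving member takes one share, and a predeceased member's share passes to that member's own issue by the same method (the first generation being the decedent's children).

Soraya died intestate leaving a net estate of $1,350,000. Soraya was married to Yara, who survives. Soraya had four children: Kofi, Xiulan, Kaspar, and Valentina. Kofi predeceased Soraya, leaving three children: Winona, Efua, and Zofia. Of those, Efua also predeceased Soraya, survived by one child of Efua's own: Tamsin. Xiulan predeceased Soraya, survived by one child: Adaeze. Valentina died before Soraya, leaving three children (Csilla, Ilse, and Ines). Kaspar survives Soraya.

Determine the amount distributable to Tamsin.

The spouse counts as an additional share at the children's level, so there are 5 primary shares of $270,000. Yara takes one such share ($270,000).
The children's combined portion ($1,080,000) is divided into 4 shares of $270,000: Kaspar takes $270,000; Kofi's $270,000 share passes to Kofi's issue; Xiulan's $270,000 share passes to Xiulan's issue; Valentina's $270,000 share passes to Valentina's issue.
Kofi's share ($270,000) is divided into 3 shares of $90,000: Winona and Zofia each take $90,000; Efua's $90,000 share passes to Efua's issue.
Efua's share ($90,000) passes entirely to Tamsin.
Xiulan's share ($270,000) passes entirely to Adaeze.
Valentina's share ($270,000) is divided into 3 shares of $90,000: Csilla, Ilse, and Ines each take $90,000.

Tamsin receives $90,000.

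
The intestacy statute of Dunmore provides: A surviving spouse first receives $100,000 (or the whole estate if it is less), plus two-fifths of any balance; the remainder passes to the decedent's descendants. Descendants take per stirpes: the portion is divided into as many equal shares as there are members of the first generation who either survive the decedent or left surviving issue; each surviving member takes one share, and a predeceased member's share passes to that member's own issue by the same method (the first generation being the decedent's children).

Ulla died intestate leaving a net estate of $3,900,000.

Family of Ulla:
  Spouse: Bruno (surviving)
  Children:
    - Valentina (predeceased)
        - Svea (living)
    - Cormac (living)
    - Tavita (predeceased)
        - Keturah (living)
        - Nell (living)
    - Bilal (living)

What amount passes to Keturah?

Bruno first takes $100,000, leaving a balance of $3,800,000. Bruno then takes two-fifths of the balance ($1,520,000), for a total of $1,620,000. The remaining $2,280,000 passes to the descendants.
The descendants' portion ($2,280,000) is divided into 4 shares of $570,000: Cormac and Bilal each take $570,000; Valentina's $570,000 share passes to Valentina's issue; Tavita's $570,000 share passes to Tavita's issue.
Valentina's share ($570,000) passes entirely to Svea.
Tavita's share ($570,000) is divided into 2 shares of $285,000: Keturah and Nell each take $285,000.

Keturah receives $285,000.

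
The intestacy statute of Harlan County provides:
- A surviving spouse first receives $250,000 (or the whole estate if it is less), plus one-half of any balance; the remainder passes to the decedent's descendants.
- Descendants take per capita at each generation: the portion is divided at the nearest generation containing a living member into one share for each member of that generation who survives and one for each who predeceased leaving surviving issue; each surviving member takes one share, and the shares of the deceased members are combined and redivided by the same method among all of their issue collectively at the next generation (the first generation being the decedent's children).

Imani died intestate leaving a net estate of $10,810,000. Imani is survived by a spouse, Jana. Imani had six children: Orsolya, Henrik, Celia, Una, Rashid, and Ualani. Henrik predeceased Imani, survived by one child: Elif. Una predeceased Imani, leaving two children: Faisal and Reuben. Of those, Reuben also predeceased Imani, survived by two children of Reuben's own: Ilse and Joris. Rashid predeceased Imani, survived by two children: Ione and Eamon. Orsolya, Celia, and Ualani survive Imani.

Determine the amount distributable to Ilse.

Jana first takes $250,000, leaving a balance of $10,560,000. Jana then takes one-half of the balance ($5,280,000), for a total of $5,530,000. The remaining $5,280,000 passes to the descendants.
The descendants' portion ($5,280,000) is divided at the children's generation into 6 shares of $880,000. Orsolya, Celia, and Ualani each take $880,000. The 3 shares of the deceased (Henrik, Una, and Rashid) are combined into a pool of $2,640,000.
That pool ($2,640,000) is divided at the grandchildren's generation into 5 shares of $528,000. Elif, Faisal, Ione, and Eamon each take $528,000. The remaining share for the deceased Reuben ($528,000) is carried to the next generation.
That pool ($528,000) is divided at the great-grandchildren's generation equally among Ilse and Joris: $264,000 each.

Ilse receives $264,000.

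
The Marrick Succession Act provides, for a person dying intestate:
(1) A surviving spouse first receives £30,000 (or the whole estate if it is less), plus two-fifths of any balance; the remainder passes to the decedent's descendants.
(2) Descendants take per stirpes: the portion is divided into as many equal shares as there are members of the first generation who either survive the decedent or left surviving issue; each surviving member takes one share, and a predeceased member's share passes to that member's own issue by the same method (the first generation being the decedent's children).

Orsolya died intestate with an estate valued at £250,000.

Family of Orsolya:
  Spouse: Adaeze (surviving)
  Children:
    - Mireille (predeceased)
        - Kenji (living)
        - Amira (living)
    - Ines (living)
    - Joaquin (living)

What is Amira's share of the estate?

Adaeze first takes £30,000, leaving a balance of £220,000. Adaeze then takes two-fifths of the balance (£88,000), for a total of £118,000. The remaining £132,000 passes to the descendants.
The descendants' portion (£132,000) is divided into 3 shares of £44,000: Ines and Joaquin each take £44,000; Mireille's £44,000 share passes to Mireille's issue.
Mireille's share (£44,000) is divided into 2 shares of £22,000: Kenji and Amira each take £22,000.

Amira receives £22,000.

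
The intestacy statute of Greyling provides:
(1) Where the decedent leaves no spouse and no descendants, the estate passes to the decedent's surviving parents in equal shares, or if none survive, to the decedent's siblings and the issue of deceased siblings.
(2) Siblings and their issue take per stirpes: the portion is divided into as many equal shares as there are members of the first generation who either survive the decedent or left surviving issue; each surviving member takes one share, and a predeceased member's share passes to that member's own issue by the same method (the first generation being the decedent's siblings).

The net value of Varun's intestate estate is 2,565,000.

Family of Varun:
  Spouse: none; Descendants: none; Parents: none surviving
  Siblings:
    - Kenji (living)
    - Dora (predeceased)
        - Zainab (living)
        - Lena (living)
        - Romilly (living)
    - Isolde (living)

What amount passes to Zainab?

The entire 2,565,000 passes to the siblings and their issue.
That amount (2,565,000) is divided into 3 shares of 855,000: Kenji and Isolde each take 855,000; Dora's 855,000 share passes to Dora's issue.
Dora's share (855,000) is divided into 3 shares of 285,000: Zainab, Lena, and Romilly each take 285,000.

Zainab receives 285,000.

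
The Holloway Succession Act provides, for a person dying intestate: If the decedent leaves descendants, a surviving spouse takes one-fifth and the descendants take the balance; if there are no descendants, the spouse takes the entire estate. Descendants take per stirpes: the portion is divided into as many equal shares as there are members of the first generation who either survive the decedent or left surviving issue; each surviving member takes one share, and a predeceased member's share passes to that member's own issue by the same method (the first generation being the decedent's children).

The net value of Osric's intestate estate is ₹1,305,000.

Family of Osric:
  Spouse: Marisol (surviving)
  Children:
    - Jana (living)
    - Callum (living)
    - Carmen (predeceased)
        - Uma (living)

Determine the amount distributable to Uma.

Uma receives ₹348,000.

Marisol takes one-fifth of ₹1,305,000 = ₹261,000. The remaining ₹1,044,000 passes to the descendants.
The descendants' portion (₹1,044,000) is divided into 3 shares of ₹348,000: Jana and Callum each take ₹348,000; Carmen's ₹348,000 share passes to Carmen's issue.
Carmen's share (₹348,000) passes entirely to Uma.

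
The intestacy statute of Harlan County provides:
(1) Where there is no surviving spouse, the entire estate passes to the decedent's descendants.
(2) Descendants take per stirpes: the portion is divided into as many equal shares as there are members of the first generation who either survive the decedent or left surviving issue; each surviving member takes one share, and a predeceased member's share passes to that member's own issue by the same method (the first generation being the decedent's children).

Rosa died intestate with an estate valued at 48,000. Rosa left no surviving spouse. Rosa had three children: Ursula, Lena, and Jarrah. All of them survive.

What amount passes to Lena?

The entire 48,000 passes to the descendants.
That amount (48,000) is divided into 3 shares of 16,000: Ursula, Lena, and Jarrah each take 16,000.

Lena receives 16,000.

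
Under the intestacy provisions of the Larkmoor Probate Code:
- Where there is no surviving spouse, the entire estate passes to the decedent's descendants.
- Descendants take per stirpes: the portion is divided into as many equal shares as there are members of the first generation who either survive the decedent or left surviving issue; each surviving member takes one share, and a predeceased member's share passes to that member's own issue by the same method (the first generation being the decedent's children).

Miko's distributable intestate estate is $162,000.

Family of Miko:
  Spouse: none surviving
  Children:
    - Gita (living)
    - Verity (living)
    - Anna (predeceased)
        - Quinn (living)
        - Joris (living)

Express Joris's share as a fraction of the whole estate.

Joris receives 1/6 of the estate.

The entire $162,000 passes to the descendants.
That amount ($162,000) is divided into 3 shares of $54,000: Gita and Verity each take $54,000; Anna's $54,000 share passes to Anna's issue.
Anna's share ($54,000) is divided into 2 shares of $27,000: Quinn and Joris each take $27,000.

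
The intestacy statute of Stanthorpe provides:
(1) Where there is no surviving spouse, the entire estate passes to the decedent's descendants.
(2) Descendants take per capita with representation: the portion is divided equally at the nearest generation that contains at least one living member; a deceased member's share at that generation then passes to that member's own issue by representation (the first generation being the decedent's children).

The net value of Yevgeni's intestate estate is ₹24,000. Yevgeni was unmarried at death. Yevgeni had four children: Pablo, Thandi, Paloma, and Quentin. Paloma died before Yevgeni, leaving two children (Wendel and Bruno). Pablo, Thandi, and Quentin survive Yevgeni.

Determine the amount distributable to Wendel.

The entire ₹24,000 passes to the descendants.
That amount (₹24,000) is divided into 4 shares of ₹6,000: Pablo, Thandi, and Quentin each take ₹6,000; Paloma's ₹6,000 share passes to Paloma's issue.
Paloma's share (₹6,000) is divided into 2 shares of ₹3,000: Wendel and Bruno each take ₹3,000.

Wendel receives ₹3,000.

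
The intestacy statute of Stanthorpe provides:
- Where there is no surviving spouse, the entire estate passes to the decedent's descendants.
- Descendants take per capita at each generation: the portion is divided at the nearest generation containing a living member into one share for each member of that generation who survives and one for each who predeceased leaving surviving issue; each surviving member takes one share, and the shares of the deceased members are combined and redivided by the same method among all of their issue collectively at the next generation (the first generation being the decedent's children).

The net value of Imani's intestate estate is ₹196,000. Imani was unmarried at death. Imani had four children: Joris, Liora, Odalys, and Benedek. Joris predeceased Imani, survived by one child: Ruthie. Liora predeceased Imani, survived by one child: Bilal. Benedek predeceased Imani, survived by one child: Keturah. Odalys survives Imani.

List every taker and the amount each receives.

The entire ₹196,000 passes to the descendants.
That amount (₹196,000) is divided at the children's generation into 4 shares of ₹49,000. Odalys takes ₹49,000. The 3 shares of the deceased (Joris, Liora, and Benedek) are combined into a pool of ₹147,000.
That pool (₹147,000) is divided at the grandchildren's generation equally among Ruthie, Bilal, and Keturah: ₹49,000 each.

Ruthie: ₹49,000; Bilal: ₹49,000; Odalys: ₹49,000; Keturah: ₹49,000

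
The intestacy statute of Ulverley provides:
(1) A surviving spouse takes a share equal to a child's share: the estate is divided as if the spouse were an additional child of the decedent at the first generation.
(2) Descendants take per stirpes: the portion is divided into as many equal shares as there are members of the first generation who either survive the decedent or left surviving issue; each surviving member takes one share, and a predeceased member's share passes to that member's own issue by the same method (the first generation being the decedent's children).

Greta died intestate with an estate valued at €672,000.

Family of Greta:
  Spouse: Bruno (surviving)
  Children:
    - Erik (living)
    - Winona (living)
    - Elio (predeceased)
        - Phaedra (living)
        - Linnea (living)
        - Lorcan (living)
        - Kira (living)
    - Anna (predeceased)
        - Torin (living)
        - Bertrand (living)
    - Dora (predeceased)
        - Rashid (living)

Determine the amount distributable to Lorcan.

Lorcan receives €28,000.

The spouse counts as an additional share at the children's level, so there are 6 primary shares of €112,000. Bruno takes one such share (€112,000).
The children's combined portion (€560,000) is divided into 5 shares of €112,000: Erik and Winona each take €112,000; Elio's €112,000 share passes to Elio's issue; Anna's €112,000 share passes to Anna's issue; Dora's €112,000 share passes to Dora's issue.
Elio's share (€112,000) is divided into 4 shares of €28,000: Phaedra, Linnea, Lorcan, and Kira each take €28,000.
Anna's share (€112,000) is divided into 2 shares of €56,000: Torin and Bertrand each take €56,000.
Dora's share (€112,000) passes entirely to Rashid.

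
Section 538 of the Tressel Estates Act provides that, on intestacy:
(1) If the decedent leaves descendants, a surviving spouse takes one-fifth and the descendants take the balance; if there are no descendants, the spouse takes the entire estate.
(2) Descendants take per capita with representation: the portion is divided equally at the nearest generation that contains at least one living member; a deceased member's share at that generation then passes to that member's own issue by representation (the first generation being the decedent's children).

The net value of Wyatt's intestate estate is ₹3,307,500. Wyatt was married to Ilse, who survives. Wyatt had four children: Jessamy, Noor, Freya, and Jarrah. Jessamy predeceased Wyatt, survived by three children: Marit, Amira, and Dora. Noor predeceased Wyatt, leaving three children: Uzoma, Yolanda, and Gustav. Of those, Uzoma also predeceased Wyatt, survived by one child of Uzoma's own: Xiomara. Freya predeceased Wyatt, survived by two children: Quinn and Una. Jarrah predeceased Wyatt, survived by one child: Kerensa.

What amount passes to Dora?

Dora receives ₹294,000.

Ilse takes one-fifth of ₹3,307,500 = ₹661,500. The remaining ₹2,646,000 passes to the descendants.
No child survives, so the initial division is made at the grandchildren's generation.
The descendants' portion (₹2,646,000) is divided into 9 shares of ₹294,000: Marit, Amira, Dora, Yolanda, Gustav, Quinn, Una, and Kerensa each take ₹294,000; Uzoma's ₹294,000 share passes to Uzoma's issue.
Uzoma's share (₹294,000) passes entirely to Xiomara.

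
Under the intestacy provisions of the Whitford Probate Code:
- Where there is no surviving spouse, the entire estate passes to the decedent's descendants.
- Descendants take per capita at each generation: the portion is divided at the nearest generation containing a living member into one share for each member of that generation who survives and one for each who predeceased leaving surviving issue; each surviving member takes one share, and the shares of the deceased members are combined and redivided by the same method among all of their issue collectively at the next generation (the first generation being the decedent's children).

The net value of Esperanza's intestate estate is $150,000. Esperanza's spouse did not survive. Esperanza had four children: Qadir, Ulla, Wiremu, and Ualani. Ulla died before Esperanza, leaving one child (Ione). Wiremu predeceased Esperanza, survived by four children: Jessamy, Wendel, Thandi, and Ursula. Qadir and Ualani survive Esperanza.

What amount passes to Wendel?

The entire $150,000 passes to the descendants.
That amount ($150,000) is divided at the children's generation into 4 shares of $37,500. Qadir and Ualani each take $37,500. The 2 shares of the deceased (Ulla and Wiremu) are combined into a pool of $75,000.
That pool ($75,000) is divided at the grandchildren's generation equally among Ione, Jessamy, Wendel, Thandi, and Ursula: $15,000 each.

Wendel receives $15,000.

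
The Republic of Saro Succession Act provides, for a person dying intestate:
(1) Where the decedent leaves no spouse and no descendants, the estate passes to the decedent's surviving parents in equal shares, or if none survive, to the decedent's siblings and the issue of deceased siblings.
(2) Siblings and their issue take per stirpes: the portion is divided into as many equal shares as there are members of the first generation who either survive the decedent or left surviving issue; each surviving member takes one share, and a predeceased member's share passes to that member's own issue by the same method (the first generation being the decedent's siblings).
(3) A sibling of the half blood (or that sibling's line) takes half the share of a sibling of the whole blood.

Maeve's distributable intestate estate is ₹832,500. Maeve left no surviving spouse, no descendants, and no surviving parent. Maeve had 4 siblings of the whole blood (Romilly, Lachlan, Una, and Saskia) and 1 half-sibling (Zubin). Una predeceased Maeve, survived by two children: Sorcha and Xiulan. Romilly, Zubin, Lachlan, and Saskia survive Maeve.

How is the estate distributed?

The entire ₹832,500 passes to the siblings and their issue.
Counting each half-blood sibling's line as half a unit, there are 9/2 units in ₹832,500, so one unit is ₹185,000. Whole-blood lines (Romilly, Lachlan, Una, and Saskia) take ₹185,000 each; half-blood lines (Zubin) take ₹92,500 each.
Una's share (₹185,000) is divided into 2 shares of ₹92,500: Sorcha and Xiulan each take ₹92,500.

Romilly: ₹185,000; Zubin: ₹92,500; Lachlan: ₹185,000; Sorcha: ₹92,500; Xiulan: ₹92,500; Saskia: ₹185,000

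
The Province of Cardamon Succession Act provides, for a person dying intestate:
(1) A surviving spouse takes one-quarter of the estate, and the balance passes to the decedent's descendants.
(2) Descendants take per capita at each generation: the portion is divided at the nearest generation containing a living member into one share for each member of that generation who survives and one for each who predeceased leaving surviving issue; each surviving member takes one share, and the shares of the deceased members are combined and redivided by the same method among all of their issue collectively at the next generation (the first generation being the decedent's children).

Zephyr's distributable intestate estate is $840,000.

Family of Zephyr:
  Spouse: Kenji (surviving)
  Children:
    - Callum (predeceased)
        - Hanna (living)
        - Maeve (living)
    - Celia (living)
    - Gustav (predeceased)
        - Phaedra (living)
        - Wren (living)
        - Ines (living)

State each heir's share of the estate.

Kenji: $210,000; Hanna: $84,000; Maeve: $84,000; Celia: $210,000; Phaedra: $84,000; Wren: $84,000; Ines: $84,000

Kenji takes one-quarter of $840,000 = $210,000. The remaining $630,000 passes to the descendants.
The descendants' portion ($630,000) is divided at the children's generation into 3 shares of $210,000. Celia takes $210,000. The 2 shares of the deceased (Callum and Gustav) are combined into a pool of $420,000.
That pool ($420,000) is divided at the grandchildren's generation equally among Hanna, Maeve, Phaedra, Wren, and Ines: $84,000 each.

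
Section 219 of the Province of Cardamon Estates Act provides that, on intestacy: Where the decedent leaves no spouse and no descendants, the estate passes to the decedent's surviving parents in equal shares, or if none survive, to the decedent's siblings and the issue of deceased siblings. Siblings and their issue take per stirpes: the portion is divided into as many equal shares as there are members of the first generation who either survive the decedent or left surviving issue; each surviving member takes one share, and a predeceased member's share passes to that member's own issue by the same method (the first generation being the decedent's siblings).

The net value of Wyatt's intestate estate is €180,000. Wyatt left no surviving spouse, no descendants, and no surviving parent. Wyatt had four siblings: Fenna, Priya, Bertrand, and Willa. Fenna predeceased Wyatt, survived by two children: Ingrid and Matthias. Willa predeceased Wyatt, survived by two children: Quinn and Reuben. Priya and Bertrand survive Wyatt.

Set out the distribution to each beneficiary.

Ingrid: €22,500; Matthias: €22,500; Priya: €45,000; Bertrand: €45,000; Quinn: €22,500; Reuben: €22,500

The entire €180,000 passes to the siblings and their issue.
That amount (€180,000) is divided into 4 shares of €45,000: Priya and Bertrand each take €45,000; Fenna's €45,000 share passes to Fenna's issue; Willa's €45,000 share passes to Willa's issue.
Fenna's share (€45,000) is divided into 2 shares of €22,500: Ingrid and Matthias each take €22,500.
Willa's share (€45,000) is divided into 2 shares of €22,500: Quinn and Reuben each take €22,500.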